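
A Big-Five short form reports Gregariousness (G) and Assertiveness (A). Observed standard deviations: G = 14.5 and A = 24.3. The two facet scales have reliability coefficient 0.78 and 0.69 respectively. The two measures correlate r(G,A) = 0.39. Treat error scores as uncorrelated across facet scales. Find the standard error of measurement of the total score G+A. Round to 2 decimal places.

15.14

Var(total) = 800.74 + 274.833 = 1075.57.
True-score variance = 571.433 + 274.833 = 846.266, so reliability = 0.7868.
Error variance = 1075.57 − 846.266 = 229.307; SEM = √229.307 = 15.14.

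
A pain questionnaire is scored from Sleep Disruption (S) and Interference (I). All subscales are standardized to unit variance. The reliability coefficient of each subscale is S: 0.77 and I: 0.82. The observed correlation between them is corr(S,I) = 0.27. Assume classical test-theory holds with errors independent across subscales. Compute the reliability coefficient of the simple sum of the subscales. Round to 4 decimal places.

Var(S+I) = 2 + 2·[0.27] = 2 + 0.54 = 2.54.
With uncorrelated errors the cross-covariances are all true-score covariance, so they carry over unchanged; only the diagonal terms shrink to ρᵢσᵢ².
True-score variance = [0.77 + 0.82] + 0.54 = 1.59 + 0.54 = 2.13.
Reliability = 2.13 / 2.54 = 0.8386.

0.8386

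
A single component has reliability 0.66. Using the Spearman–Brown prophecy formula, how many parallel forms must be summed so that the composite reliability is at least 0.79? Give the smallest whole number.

k ≥ ρ*(1−ρ₁)/(ρ₁(1−ρ*)) = 0.79·0.34 / (0.66·0.21) = 1.938.
Smallest integer k = 2.

2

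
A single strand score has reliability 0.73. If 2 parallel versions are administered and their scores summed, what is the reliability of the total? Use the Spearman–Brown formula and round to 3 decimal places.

ρ_k = kρ / (1 + (k−1)ρ) = 2·0.73 / (1 + 1·0.73) = 1.460 / 1.730 = 0.844.

0.844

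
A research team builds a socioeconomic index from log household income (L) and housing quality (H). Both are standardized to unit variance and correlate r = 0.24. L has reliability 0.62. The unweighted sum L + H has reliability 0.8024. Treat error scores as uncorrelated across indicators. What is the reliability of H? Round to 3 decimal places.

Var(L+H) = 2 + 2·0.24 = 2.480.
True-score variance = ρ_L + ρ_H + 2·0.24, so 0.8024 = (0.62 + ρ_H + 0.48) / 2.480.
ρ_H = 0.8024·2.480 − 0.62 − 0.48 = 0.890.

0.890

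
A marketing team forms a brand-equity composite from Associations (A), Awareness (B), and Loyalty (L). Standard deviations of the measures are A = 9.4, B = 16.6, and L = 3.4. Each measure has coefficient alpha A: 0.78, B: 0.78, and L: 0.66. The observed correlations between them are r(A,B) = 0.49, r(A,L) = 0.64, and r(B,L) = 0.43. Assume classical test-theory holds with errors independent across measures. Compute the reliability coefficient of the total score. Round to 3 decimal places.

0.864

Var(A+B+L) = 9.4² + 16.6² + 3.4² + 2·[9.4·16.6·0.49 + 9.4·3.4·0.64 + 16.6·3.4·0.43] = 375.48 + 242.366 = 617.846.
With uncorrelated errors the cross-covariances are all true-score covariance, so they carry over unchanged; only the diagonal terms shrink to ρᵢσᵢ².
True-score variance = [9.4²·0.78 + 16.6²·0.78 + 3.4²·0.66] + 242.366 = 291.487 + 242.366 = 533.854.
Reliability = 533.854 / 617.846 = 0.864.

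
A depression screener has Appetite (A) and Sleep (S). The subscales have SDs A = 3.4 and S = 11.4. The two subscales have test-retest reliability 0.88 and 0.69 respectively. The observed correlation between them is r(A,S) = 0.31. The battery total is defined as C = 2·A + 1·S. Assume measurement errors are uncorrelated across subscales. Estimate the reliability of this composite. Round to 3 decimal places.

0.796

Var(C) = 2²·3.4² + 11.4² + 2·[2·3.4·11.4·0.31] = 176.2 + 48.0624 = 224.262.
With uncorrelated errors the cross-covariances are all true-score covariance, so they carry over unchanged; only the diagonal terms shrink to ρᵢσᵢ².
True-score variance = [2²·3.4²·0.88 + 11.4²·0.69] + 48.0624 = 130.364 + 48.0624 = 178.426.
Reliability = 178.426 / 224.262 = 0.796.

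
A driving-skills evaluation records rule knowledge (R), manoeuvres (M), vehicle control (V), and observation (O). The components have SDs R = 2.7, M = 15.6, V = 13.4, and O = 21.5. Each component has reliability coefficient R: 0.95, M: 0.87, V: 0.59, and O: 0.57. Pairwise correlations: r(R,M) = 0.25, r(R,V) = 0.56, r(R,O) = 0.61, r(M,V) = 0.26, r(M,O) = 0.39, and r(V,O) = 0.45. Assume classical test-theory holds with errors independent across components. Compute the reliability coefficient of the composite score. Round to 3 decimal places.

Var(R+M+V+O) = 2.7² + 15.6² + 13.4² + 21.5² + 2·[2.7·15.6·0.25 + 2.7·13.4·0.56 + 2.7·21.5·0.61 + 15.6·13.4·0.26 + 15.6·21.5·0.39 + 13.4·21.5·0.45] = 892.46 + 762.005 = 1654.47.
Because errors are independent across components, Cov(Tᵢ,Tⱼ) = Cov(Xᵢ,Xⱼ); the off-diagonal part of the true-score variance is the same as above.
True-score variance = [2.7²·0.95 + 15.6²·0.87 + 13.4²·0.59 + 21.5²·0.57] + 762.005 = 588.072 + 762.005 = 1350.08.
Reliability = 1350.08 / 1654.47 = 0.816.

0.816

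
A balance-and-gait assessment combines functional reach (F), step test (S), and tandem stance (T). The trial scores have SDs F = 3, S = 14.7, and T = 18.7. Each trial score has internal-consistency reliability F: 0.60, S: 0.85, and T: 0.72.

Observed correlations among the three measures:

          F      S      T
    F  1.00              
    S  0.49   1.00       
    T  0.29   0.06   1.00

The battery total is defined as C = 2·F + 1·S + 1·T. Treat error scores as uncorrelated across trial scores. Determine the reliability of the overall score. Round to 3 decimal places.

0.816

Var(C) = 2²·3² + 14.7² + 18.7² + 2·[2·3·14.7·0.49 + 2·3·18.7·0.29 + 14.7·18.7·0.06] = 601.78 + 184.499 = 786.279.
Because errors are independent across components, Cov(Tᵢ,Tⱼ) = Cov(Xᵢ,Xⱼ); the off-diagonal part of the true-score variance is the same as above.
True-score variance = [2²·3²·0.60 + 14.7²·0.85 + 18.7²·0.72] + 184.499 = 457.053 + 184.499 = 641.552.
Reliability = 641.552 / 786.279 = 0.816.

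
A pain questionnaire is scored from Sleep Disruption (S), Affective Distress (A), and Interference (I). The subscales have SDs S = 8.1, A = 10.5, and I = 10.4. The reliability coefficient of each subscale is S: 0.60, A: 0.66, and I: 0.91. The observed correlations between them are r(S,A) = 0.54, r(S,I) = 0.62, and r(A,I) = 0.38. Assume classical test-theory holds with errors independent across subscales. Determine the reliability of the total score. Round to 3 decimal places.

0.870

Var(S+A+I) = 8.1² + 10.5² + 10.4² + 2·[8.1·10.5·0.54 + 8.1·10.4·0.62 + 10.5·10.4·0.38] = 284.02 + 279.304 = 563.324.
Because errors are independent across components, Cov(Tᵢ,Tⱼ) = Cov(Xᵢ,Xⱼ); the off-diagonal part of the true-score variance is the same as above.
True-score variance = [8.1²·0.60 + 10.5²·0.66 + 10.4²·0.91] + 279.304 = 210.557 + 279.304 = 489.86.
Reliability = 489.86 / 563.324 = 0.870.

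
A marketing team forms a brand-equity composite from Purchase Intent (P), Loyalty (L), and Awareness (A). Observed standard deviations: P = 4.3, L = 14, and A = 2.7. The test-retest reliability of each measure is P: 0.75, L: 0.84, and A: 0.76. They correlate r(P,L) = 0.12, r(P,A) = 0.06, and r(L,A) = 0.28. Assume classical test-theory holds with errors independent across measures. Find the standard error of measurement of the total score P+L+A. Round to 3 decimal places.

6.143

Var(total) = 221.78 + 37.0092 = 258.789.
True-score variance = 184.048 + 37.0092 = 221.057, so reliability = 0.8542.
Error variance = 258.789 − 221.057 = 37.7321; SEM = √37.7321 = 6.143.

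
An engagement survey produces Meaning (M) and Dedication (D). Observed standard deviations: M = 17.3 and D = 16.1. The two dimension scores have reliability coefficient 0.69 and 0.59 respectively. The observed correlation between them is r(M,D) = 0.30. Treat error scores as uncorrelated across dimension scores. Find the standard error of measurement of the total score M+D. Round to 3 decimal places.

Var(total) = 558.5 + 167.118 = 725.618.
True-score variance = 359.444 + 167.118 = 526.562, so reliability = 0.7257.
Error variance = 725.618 − 526.562 = 199.056; SEM = √199.056 = 14.109.

14.109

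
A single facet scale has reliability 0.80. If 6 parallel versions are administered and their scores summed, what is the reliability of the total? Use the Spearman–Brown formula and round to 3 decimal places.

ρ_k = kρ / (1 + (k−1)ρ) = 6·0.80 / (1 + 5·0.80) = 4.800 / 5.000 = 0.960.

0.960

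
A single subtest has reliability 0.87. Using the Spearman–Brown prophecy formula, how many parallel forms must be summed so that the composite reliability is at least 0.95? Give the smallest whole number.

3

k ≥ ρ*(1−ρ₁)/(ρ₁(1−ρ*)) = 0.95·0.13 / (0.87·0.05) = 2.839.
Smallest integer k = 3.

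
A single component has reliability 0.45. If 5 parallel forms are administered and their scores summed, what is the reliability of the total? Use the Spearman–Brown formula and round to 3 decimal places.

0.804

ρ_k = kρ / (1 + (k−1)ρ) = 5·0.45 / (1 + 4·0.45) = 2.250 / 2.800 = 0.804.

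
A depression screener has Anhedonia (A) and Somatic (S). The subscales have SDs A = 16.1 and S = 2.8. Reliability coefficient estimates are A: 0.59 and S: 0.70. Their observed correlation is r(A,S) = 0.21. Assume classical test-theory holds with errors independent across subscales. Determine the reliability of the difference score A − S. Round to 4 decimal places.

Var(A−S) = 16.1² + 2.8² − 2·16.1·2.8·0.21 = 267.05 − 18.9336 = 248.116.
Because errors are independent across components, Cov(Tᵢ,Tⱼ) = Cov(Xᵢ,Xⱼ); the off-diagonal part of the true-score variance is the same as above.
True-score variance = [16.1²·0.59 + 2.8²·0.70] − 18.9336 = 158.422 − 18.9336 = 139.488.
Reliability = 139.488 / 248.116 = 0.5622.

0.5622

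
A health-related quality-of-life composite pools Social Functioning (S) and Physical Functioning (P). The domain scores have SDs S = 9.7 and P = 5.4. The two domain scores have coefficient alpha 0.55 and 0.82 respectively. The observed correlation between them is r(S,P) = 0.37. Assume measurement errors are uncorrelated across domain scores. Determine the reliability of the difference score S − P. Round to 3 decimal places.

0.437

Var(S−P) = 9.7² + 5.4² − 2·9.7·5.4·0.37 = 123.25 − 38.7612 = 84.4888.
Under uncorrelated errors the observed covariances equal the true-score covariances, so only the own-variance terms attenuate.
True-score variance = [9.7²·0.55 + 5.4²·0.82] − 38.7612 = 75.6607 − 38.7612 = 36.8995.
Reliability = 36.8995 / 84.4888 = 0.437.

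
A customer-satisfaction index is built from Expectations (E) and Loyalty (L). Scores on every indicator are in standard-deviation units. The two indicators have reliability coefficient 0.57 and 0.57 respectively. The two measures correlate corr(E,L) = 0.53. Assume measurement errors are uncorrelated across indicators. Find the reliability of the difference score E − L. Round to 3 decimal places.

0.085

Var(E−L) = 1 + 1 − 2·0.53 = 2 − 1.06 = 0.94.
Because errors are independent across components, Cov(Tᵢ,Tⱼ) = Cov(Xᵢ,Xⱼ); the off-diagonal part of the true-score variance is the same as above.
True-score variance = [0.57 + 0.57] − 1.06 = 1.14 − 1.06 = 0.08.
Reliability = 0.08 / 0.94 = 0.085.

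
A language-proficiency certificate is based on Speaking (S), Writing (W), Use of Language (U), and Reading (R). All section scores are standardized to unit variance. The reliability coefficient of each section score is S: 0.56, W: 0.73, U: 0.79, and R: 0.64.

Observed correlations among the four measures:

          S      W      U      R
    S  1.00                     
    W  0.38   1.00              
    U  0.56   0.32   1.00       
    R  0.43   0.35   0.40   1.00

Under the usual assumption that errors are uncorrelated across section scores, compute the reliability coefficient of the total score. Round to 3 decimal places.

Var(S+W+U+R) = 4 + 2·[0.38 + 0.56 + 0.43 + 0.32 + 0.35 + 0.40] = 4 + 4.88 = 8.88.
Under uncorrelated errors the observed covariances equal the true-score covariances, so only the own-variance terms attenuate.
True-score variance = [0.56 + 0.73 + 0.79 + 0.64] + 4.88 = 2.72 + 4.88 = 7.6.
Reliability = 7.6 / 8.88 = 0.856.

0.856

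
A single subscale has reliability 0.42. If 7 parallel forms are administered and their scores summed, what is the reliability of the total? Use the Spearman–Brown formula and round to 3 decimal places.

ρ_k = kρ / (1 + (k−1)ρ) = 7·0.42 / (1 + 6·0.42) = 2.940 / 3.520 = 0.835.

0.835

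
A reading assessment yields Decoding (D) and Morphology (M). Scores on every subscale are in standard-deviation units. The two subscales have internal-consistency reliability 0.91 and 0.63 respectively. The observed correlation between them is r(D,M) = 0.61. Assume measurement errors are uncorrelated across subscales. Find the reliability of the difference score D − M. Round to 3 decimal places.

0.410

Var(D−M) = 1 + 1 − 2·0.61 = 2 − 1.22 = 0.78.
Because errors are independent across components, Cov(Tᵢ,Tⱼ) = Cov(Xᵢ,Xⱼ); the off-diagonal part of the true-score variance is the same as above.
True-score variance = [0.91 + 0.63] − 1.22 = 1.54 − 1.22 = 0.32.
Reliability = 0.32 / 0.78 = 0.410.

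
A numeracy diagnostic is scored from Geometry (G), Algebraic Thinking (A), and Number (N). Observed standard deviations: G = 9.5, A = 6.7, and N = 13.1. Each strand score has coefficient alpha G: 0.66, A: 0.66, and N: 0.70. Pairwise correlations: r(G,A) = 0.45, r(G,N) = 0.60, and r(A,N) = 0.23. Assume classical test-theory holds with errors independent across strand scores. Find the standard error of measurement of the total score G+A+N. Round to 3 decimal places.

9.871

Var(total) = 306.75 + 246.999 = 553.749.
True-score variance = 209.319 + 246.999 = 456.319, so reliability = 0.8241.
Error variance = 553.749 − 456.319 = 97.4306; SEM = √97.4306 = 9.871.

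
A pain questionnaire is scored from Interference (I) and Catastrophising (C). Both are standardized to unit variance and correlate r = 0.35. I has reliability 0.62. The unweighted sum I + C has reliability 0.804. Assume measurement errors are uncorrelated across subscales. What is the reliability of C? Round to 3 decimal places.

0.851

Var(I+C) = 2 + 2·0.35 = 2.700.
True-score variance = ρ_I + ρ_C + 2·0.35, so 0.804 = (0.62 + ρ_C + 0.70) / 2.700.
ρ_C = 0.804·2.700 − 0.62 − 0.70 = 0.851.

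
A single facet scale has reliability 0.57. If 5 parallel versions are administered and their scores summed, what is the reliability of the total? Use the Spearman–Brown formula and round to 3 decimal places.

0.869

ρ_k = kρ / (1 + (k−1)ρ) = 5·0.57 / (1 + 4·0.57) = 2.850 / 3.280 = 0.869.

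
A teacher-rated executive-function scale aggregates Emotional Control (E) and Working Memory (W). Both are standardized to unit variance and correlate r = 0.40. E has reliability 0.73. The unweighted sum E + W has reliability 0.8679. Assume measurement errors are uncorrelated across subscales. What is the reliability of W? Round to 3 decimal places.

Var(E+W) = 2 + 2·0.40 = 2.800.
True-score variance = ρ_E + ρ_W + 2·0.40, so 0.8679 = (0.73 + ρ_W + 0.80) / 2.800.
ρ_W = 0.8679·2.800 − 0.73 − 0.80 = 0.900.

0.900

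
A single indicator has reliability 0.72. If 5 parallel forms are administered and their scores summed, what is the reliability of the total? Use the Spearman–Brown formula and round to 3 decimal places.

ρ_k = kρ / (1 + (k−1)ρ) = 5·0.72 / (1 + 4·0.72) = 3.600 / 3.880 = 0.928.

0.928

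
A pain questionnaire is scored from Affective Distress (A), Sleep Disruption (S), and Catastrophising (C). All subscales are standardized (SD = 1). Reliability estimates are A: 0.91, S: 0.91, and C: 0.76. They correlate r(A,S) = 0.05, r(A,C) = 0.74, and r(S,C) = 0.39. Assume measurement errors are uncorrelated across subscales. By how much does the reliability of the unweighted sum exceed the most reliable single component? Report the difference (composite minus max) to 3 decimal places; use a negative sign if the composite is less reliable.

0.012

Var(sum) = 3 + 2.36 = 5.36; true-score variance = 2.58 + 2.36 = 4.94; composite reliability = 0.9216.
Max component reliability = 0.9100.
Difference = 0.9216 − 0.9100 = 0.012.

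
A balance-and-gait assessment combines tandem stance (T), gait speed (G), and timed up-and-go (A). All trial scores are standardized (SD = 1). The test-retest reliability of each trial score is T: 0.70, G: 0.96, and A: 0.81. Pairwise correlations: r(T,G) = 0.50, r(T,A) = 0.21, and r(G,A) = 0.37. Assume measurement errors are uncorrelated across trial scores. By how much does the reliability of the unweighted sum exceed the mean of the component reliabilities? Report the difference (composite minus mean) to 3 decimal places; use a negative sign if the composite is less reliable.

0.074

Var(sum) = 3 + 2.16 = 5.16; true-score variance = 2.47 + 2.16 = 4.63; composite reliability = 0.8973.
Mean component reliability = 0.8233.
Difference = 0.8973 − 0.8233 = 0.074.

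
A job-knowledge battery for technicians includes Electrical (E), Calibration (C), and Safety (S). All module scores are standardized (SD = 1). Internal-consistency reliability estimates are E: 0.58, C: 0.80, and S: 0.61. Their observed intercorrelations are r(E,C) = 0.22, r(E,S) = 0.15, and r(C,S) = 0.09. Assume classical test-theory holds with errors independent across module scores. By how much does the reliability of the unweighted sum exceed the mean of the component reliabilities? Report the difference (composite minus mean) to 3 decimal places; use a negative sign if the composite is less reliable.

Var(sum) = 3 + 0.92 = 3.92; true-score variance = 1.99 + 0.92 = 2.91; composite reliability = 0.7423.
Mean component reliability = 0.6633.
Difference = 0.7423 − 0.6633 = 0.079.

0.079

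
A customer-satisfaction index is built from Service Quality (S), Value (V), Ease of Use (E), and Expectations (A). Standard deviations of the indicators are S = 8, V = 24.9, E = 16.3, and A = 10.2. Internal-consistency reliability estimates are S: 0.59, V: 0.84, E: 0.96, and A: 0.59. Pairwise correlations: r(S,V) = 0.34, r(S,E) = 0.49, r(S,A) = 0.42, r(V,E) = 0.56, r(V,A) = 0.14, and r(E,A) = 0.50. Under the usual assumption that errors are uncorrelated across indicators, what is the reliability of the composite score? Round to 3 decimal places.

Var(S+V+E+A) = 8² + 24.9² + 16.3² + 10.2² + 2·[8·24.9·0.34 + 8·16.3·0.49 + 8·10.2·0.42 + 24.9·16.3·0.56 + 24.9·10.2·0.14 + 16.3·10.2·0.50] = 1053.74 + 1023.74 = 2077.48.
Because errors are independent across components, Cov(Tᵢ,Tⱼ) = Cov(Xᵢ,Xⱼ); the off-diagonal part of the true-score variance is the same as above.
True-score variance = [8²·0.59 + 24.9²·0.84 + 16.3²·0.96 + 10.2²·0.59] + 1023.74 = 875.014 + 1023.74 = 1898.76.
Reliability = 1898.76 / 2077.48 = 0.914.

0.914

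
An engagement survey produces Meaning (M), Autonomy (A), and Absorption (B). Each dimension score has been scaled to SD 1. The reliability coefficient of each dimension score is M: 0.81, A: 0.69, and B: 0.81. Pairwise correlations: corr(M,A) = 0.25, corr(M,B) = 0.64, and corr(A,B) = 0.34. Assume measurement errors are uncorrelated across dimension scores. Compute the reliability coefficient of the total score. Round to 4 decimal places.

Var(M+A+B) = 3 + 2·[0.25 + 0.64 + 0.34] = 3 + 2.46 = 5.46.
Under uncorrelated errors the observed covariances equal the true-score covariances, so only the own-variance terms attenuate.
True-score variance = [0.81 + 0.69 + 0.81] + 2.46 = 2.31 + 2.46 = 4.77.
Reliability = 4.77 / 5.46 = 0.8736.

0.8736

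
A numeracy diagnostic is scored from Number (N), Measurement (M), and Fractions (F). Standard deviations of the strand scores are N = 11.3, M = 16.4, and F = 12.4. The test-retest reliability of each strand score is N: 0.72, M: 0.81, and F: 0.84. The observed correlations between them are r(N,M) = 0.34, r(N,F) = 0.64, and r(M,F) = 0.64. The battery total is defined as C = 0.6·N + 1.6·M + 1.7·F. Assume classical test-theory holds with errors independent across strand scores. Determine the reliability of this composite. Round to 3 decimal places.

0.902

Var(C) = 0.6²·11.3² + 1.6²·16.4² + 1.7²·12.4² + 2·[0.96·11.3·16.4·0.34 + 1.02·11.3·12.4·0.64 + 2.72·16.4·12.4·0.64] = 1178.87 + 1011.94 = 2190.81.
Because errors are independent across components, Cov(Tᵢ,Tⱼ) = Cov(Xᵢ,Xⱼ); the off-diagonal part of the true-score variance is the same as above.
True-score variance = [0.6²·11.3²·0.72 + 1.6²·16.4²·0.81 + 1.7²·12.4²·0.84] + 1011.94 = 964.08 + 1011.94 = 1976.02.
Reliability = 1976.02 / 2190.81 = 0.902.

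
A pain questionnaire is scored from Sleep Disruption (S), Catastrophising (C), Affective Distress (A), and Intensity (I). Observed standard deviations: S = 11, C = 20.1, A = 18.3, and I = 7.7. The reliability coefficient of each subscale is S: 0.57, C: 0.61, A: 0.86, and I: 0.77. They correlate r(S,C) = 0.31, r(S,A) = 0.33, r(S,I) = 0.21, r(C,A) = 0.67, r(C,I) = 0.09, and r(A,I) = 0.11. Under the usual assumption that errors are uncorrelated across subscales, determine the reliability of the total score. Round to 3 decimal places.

0.848

Var(S+C+A+I) = 11² + 20.1² + 18.3² + 7.7² + 2·[11·20.1·0.31 + 11·18.3·0.33 + 11·7.7·0.21 + 20.1·18.3·0.67 + 20.1·7.7·0.09 + 18.3·7.7·0.11] = 919.19 + 857.265 = 1776.46.
Under uncorrelated errors the observed covariances equal the true-score covariances, so only the own-variance terms attenuate.
True-score variance = [11²·0.57 + 20.1²·0.61 + 18.3²·0.86 + 7.7²·0.77] + 857.265 = 649.075 + 857.265 = 1506.34.
Reliability = 1506.34 / 1776.46 = 0.848.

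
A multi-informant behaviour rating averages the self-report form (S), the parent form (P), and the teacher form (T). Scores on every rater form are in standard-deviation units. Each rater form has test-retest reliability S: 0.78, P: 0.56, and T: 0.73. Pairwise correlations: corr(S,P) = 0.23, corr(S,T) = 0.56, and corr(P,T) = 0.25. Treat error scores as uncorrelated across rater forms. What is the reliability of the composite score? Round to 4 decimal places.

Var(S+P+T) = 3 + 2·[0.23 + 0.56 + 0.25] = 3 + 2.08 = 5.08.
Because errors are independent across components, Cov(Tᵢ,Tⱼ) = Cov(Xᵢ,Xⱼ); the off-diagonal part of the true-score variance is the same as above.
True-score variance = [0.78 + 0.56 + 0.73] + 2.08 = 2.07 + 2.08 = 4.15.
Reliability = 4.15 / 5.08 = 0.8169.

0.8169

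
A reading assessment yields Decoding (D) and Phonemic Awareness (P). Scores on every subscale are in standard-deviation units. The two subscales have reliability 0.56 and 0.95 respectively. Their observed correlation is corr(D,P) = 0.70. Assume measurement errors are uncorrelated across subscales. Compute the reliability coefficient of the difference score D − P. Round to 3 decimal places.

0.183

Var(D−P) = 1 + 1 − 2·0.70 = 2 − 1.4 = 0.6.
With uncorrelated errors the cross-covariances are all true-score covariance, so they carry over unchanged; only the diagonal terms shrink to ρᵢσᵢ².
True-score variance = [0.56 + 0.95] − 1.4 = 1.51 − 1.4 = 0.11.
Reliability = 0.11 / 0.6 = 0.183.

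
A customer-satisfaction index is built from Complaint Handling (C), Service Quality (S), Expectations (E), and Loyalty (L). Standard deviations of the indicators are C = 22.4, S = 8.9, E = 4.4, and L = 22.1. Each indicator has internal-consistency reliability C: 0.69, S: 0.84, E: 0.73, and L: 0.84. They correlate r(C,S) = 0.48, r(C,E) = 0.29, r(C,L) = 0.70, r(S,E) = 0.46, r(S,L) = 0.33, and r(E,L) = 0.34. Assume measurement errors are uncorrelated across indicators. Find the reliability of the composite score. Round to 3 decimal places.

0.889

Var(C+S+E+L) = 22.4² + 8.9² + 4.4² + 22.1² + 2·[22.4·8.9·0.48 + 22.4·4.4·0.29 + 22.4·22.1·0.70 + 8.9·4.4·0.46 + 8.9·22.1·0.33 + 4.4·22.1·0.34] = 1088.74 + 1173.57 = 2262.31.
With uncorrelated errors the cross-covariances are all true-score covariance, so they carry over unchanged; only the diagonal terms shrink to ρᵢσᵢ².
True-score variance = [22.4²·0.69 + 8.9²·0.84 + 4.4²·0.73 + 22.1²·0.84] + 1173.57 = 837.148 + 1173.57 = 2010.72.
Reliability = 2010.72 / 2262.31 = 0.889.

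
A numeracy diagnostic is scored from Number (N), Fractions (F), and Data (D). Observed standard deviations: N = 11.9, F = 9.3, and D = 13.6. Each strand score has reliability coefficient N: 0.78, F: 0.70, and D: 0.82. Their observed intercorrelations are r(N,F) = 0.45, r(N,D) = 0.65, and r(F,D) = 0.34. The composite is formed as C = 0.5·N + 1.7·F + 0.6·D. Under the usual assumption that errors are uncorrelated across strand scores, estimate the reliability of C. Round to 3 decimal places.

0.839

Var(C) = 0.5²·11.9² + 1.7²·9.3² + 0.6²·13.6² + 2·[0.85·11.9·9.3·0.45 + 0.3·11.9·13.6·0.65 + 1.02·9.3·13.6·0.34] = 351.944 + 235.507 = 587.451.
Because errors are independent across components, Cov(Tᵢ,Tⱼ) = Cov(Xᵢ,Xⱼ); the off-diagonal part of the true-score variance is the same as above.
True-score variance = [0.5²·11.9²·0.78 + 1.7²·9.3²·0.70 + 0.6²·13.6²·0.82] + 235.507 = 257.183 + 235.507 = 492.69.
Reliability = 492.69 / 587.451 = 0.839.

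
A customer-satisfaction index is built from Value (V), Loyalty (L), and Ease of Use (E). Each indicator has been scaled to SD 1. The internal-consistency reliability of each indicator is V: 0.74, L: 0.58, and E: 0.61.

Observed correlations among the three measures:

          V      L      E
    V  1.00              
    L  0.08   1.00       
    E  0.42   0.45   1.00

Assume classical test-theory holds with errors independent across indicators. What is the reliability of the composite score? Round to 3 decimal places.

0.782

Var(V+L+E) = 3 + 2·[0.08 + 0.42 + 0.45] = 3 + 1.9 = 4.9.
Under uncorrelated errors the observed covariances equal the true-score covariances, so only the own-variance terms attenuate.
True-score variance = [0.74 + 0.58 + 0.61] + 1.9 = 1.93 + 1.9 = 3.83.
Reliability = 3.83 / 4.9 = 0.782.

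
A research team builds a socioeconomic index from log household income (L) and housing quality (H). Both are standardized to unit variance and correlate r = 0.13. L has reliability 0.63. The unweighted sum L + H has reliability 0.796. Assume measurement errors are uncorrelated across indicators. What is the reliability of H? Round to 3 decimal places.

Var(L+H) = 2 + 2·0.13 = 2.260.
True-score variance = ρ_L + ρ_H + 2·0.13, so 0.796 = (0.63 + ρ_H + 0.26) / 2.260.
ρ_H = 0.796·2.260 − 0.63 − 0.26 = 0.909.

0.909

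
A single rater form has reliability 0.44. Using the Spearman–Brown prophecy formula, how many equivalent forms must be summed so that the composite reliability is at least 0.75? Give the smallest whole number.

k ≥ ρ*(1−ρ₁)/(ρ₁(1−ρ*)) = 0.75·0.56 / (0.44·0.25) = 3.818.
Smallest integer k = 4.

4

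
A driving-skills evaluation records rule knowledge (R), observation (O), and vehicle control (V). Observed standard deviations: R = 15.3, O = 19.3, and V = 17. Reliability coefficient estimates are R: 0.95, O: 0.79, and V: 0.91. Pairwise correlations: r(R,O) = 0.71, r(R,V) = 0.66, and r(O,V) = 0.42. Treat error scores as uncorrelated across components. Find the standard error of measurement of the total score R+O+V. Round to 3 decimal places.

Var(total) = 895.58 + 1038.25 = 1933.83.
True-score variance = 779.643 + 1038.25 = 1817.89, so reliability = 0.9400.
Error variance = 1933.83 − 1817.89 = 115.937; SEM = √115.937 = 10.767.

10.767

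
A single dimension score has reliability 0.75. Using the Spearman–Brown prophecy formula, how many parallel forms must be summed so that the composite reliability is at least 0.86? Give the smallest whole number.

3

k ≥ ρ*(1−ρ₁)/(ρ₁(1−ρ*)) = 0.86·0.25 / (0.75·0.14) = 2.048.
Smallest integer k = 3.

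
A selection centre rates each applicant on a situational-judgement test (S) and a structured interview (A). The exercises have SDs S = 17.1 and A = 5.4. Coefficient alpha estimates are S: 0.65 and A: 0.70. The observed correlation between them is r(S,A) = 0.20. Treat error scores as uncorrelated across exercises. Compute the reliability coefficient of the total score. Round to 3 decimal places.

Var(S+A) = 17.1² + 5.4² + 2·[17.1·5.4·0.20] = 321.57 + 36.936 = 358.506.
With uncorrelated errors the cross-covariances are all true-score covariance, so they carry over unchanged; only the diagonal terms shrink to ρᵢσᵢ².
True-score variance = [17.1²·0.65 + 5.4²·0.70] + 36.936 = 210.479 + 36.936 = 247.415.
Reliability = 247.415 / 358.506 = 0.690.

0.690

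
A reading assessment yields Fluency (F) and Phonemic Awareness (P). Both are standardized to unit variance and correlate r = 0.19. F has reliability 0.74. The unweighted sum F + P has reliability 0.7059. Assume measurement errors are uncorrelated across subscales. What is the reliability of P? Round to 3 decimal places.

0.560

Var(F+P) = 2 + 2·0.19 = 2.380.
True-score variance = ρ_F + ρ_P + 2·0.19, so 0.7059 = (0.74 + ρ_P + 0.38) / 2.380.
ρ_P = 0.7059·2.380 − 0.74 − 0.38 = 0.560.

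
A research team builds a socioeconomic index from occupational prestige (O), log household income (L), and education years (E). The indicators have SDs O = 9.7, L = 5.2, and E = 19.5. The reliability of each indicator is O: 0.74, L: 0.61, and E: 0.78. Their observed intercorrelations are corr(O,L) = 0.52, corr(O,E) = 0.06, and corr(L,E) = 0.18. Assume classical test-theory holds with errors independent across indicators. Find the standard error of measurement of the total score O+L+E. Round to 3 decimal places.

10.893

Var(total) = 501.38 + 111.66 = 613.04.
True-score variance = 382.716 + 111.66 = 494.376, so reliability = 0.8064.
Error variance = 613.04 − 494.376 = 118.664; SEM = √118.664 = 10.893.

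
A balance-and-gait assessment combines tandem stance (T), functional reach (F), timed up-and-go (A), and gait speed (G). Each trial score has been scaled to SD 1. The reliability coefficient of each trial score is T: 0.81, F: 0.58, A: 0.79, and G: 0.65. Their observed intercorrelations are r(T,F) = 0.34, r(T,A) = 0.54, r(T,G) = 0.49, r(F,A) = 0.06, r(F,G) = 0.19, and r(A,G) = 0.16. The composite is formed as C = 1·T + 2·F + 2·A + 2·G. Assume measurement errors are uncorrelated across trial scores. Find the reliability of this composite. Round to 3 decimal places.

Var(C) = 1 + 2² + 2² + 2² + 2·[2·0.34 + 2·0.54 + 2·0.49 + 4·0.06 + 4·0.19 + 4·0.16] = 13 + 8.76 = 21.76.
With uncorrelated errors the cross-covariances are all true-score covariance, so they carry over unchanged; only the diagonal terms shrink to ρᵢσᵢ².
True-score variance = [0.81 + 2²·0.58 + 2²·0.79 + 2²·0.65] + 8.76 = 8.89 + 8.76 = 17.65.
Reliability = 17.65 / 21.76 = 0.811.

0.811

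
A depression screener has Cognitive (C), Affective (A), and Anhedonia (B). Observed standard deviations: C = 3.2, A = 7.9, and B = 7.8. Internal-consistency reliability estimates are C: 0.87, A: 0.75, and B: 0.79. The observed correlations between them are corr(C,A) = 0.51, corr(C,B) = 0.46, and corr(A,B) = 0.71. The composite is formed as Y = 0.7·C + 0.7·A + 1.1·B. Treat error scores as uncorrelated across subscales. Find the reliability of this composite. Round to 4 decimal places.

0.8852

Var(Y) = 0.7²·3.2² + 0.7²·7.9² + 1.1²·7.8² + 2·[0.49·3.2·7.9·0.51 + 0.77·3.2·7.8·0.46 + 0.77·7.9·7.8·0.71] = 109.215 + 97.6919 = 206.907.
Because errors are independent across components, Cov(Tᵢ,Tⱼ) = Cov(Xᵢ,Xⱼ); the off-diagonal part of the true-score variance is the same as above.
True-score variance = [0.7²·3.2²·0.87 + 0.7²·7.9²·0.75 + 1.1²·7.8²·0.79] + 97.6919 = 85.4579 + 97.6919 = 183.15.
Reliability = 183.15 / 206.907 = 0.8852.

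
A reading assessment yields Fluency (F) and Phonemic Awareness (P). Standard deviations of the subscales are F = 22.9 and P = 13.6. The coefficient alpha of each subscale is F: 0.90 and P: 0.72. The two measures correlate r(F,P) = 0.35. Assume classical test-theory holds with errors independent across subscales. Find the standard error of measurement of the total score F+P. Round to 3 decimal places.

Var(total) = 709.37 + 218.008 = 927.378.
True-score variance = 605.14 + 218.008 = 823.148, so reliability = 0.8876.
Error variance = 927.378 − 823.148 = 104.23; SEM = √104.23 = 10.209.

10.209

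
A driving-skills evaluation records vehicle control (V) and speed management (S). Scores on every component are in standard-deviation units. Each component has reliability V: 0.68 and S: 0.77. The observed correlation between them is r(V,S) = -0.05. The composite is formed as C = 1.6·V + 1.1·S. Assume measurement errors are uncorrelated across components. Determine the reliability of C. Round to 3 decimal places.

0.695

Var(C) = 1.6² + 1.1² + 2·[1.76·(-0.05)] = 3.77 − 0.176 = 3.594.
With uncorrelated errors the cross-covariances are all true-score covariance, so they carry over unchanged; only the diagonal terms shrink to ρᵢσᵢ².
True-score variance = [1.6²·0.68 + 1.1²·0.77] − 0.176 = 2.6725 − 0.176 = 2.4965.
Reliability = 2.4965 / 3.594 = 0.695.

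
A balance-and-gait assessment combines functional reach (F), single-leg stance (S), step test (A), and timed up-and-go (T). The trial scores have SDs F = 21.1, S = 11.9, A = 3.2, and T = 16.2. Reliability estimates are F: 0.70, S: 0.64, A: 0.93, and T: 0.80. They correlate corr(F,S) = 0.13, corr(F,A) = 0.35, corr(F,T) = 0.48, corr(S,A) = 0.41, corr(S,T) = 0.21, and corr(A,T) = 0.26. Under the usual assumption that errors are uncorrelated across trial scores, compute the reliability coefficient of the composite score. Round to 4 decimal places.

Var(F+S+A+T) = 21.1² + 11.9² + 3.2² + 16.2² + 2·[21.1·11.9·0.13 + 21.1·3.2·0.35 + 21.1·16.2·0.48 + 11.9·3.2·0.41 + 11.9·16.2·0.21 + 3.2·16.2·0.26] = 859.5 + 579.845 = 1439.34.
Because errors are independent across components, Cov(Tᵢ,Tⱼ) = Cov(Xᵢ,Xⱼ); the off-diagonal part of the true-score variance is the same as above.
True-score variance = [21.1²·0.70 + 11.9²·0.64 + 3.2²·0.93 + 16.2²·0.80] + 579.845 = 621.753 + 579.845 = 1201.6.
Reliability = 1201.6 / 1439.34 = 0.8348.

0.8348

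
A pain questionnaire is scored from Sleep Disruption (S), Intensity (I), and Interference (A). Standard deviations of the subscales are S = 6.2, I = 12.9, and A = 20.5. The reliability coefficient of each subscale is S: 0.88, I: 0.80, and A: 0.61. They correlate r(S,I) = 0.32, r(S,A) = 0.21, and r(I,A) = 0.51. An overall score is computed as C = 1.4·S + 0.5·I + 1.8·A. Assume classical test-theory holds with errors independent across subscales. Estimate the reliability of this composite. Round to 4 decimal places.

0.7101

Var(C) = 1.4²·6.2² + 0.5²·12.9² + 1.8²·20.5² + 2·[0.7·6.2·12.9·0.32 + 2.52·6.2·20.5·0.21 + 0.9·12.9·20.5·0.51] = 1478.55 + 413.119 = 1891.67.
With uncorrelated errors the cross-covariances are all true-score covariance, so they carry over unchanged; only the diagonal terms shrink to ρᵢσᵢ².
True-score variance = [1.4²·6.2²·0.88 + 0.5²·12.9²·0.80 + 1.8²·20.5²·0.61] + 413.119 = 930.165 + 413.119 = 1343.28.
Reliability = 1343.28 / 1891.67 = 0.7101.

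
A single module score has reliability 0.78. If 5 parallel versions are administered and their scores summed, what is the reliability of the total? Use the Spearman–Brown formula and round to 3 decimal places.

0.947

ρ_k = kρ / (1 + (k−1)ρ) = 5·0.78 / (1 + 4·0.78) = 3.900 / 4.120 = 0.947.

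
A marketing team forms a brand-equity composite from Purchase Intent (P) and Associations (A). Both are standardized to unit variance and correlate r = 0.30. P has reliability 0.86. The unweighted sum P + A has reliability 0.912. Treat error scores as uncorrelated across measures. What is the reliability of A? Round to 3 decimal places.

0.911

Var(P+A) = 2 + 2·0.30 = 2.600.
True-score variance = ρ_P + ρ_A + 2·0.30, so 0.912 = (0.86 + ρ_A + 0.60) / 2.600.
ρ_A = 0.912·2.600 − 0.86 − 0.60 = 0.911.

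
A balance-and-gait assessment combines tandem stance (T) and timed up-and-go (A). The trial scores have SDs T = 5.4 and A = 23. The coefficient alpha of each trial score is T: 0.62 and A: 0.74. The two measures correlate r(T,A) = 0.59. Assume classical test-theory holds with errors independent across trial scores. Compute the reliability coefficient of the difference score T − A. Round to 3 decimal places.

0.639

Var(T−A) = 5.4² + 23² − 2·5.4·23·0.59 = 558.16 − 146.556 = 411.604.
Because errors are independent across components, Cov(Tᵢ,Tⱼ) = Cov(Xᵢ,Xⱼ); the off-diagonal part of the true-score variance is the same as above.
True-score variance = [5.4²·0.62 + 23²·0.74] − 146.556 = 409.539 − 146.556 = 262.983.
Reliability = 262.983 / 411.604 = 0.639.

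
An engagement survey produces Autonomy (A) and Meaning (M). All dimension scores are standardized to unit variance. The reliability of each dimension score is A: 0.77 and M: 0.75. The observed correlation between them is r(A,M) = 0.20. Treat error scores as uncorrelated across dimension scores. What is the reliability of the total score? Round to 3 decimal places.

0.800

Var(A+M) = 2 + 2·[0.20] = 2 + 0.4 = 2.4.
Because errors are independent across components, Cov(Tᵢ,Tⱼ) = Cov(Xᵢ,Xⱼ); the off-diagonal part of the true-score variance is the same as above.
True-score variance = [0.77 + 0.75] + 0.4 = 1.52 + 0.4 = 1.92.
Reliability = 1.92 / 2.4 = 0.800.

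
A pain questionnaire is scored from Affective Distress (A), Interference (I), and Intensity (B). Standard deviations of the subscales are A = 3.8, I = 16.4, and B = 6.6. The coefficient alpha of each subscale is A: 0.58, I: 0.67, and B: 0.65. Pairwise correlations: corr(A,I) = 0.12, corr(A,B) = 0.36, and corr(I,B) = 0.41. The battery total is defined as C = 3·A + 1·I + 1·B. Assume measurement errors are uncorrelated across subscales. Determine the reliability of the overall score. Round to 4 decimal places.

Var(C) = 3²·3.8² + 16.4² + 6.6² + 2·[3·3.8·16.4·0.12 + 3·3.8·6.6·0.36 + 16.4·6.6·0.41] = 442.48 + 187.8 = 630.28.
With uncorrelated errors the cross-covariances are all true-score covariance, so they carry over unchanged; only the diagonal terms shrink to ρᵢσᵢ².
True-score variance = [3²·3.8²·0.58 + 16.4²·0.67 + 6.6²·0.65] + 187.8 = 283.894 + 187.8 = 471.694.
Reliability = 471.694 / 630.28 = 0.7484.

0.7484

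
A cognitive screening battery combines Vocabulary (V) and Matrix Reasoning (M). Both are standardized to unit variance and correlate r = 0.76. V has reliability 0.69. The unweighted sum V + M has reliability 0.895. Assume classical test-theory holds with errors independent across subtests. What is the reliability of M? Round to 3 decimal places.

Var(V+M) = 2 + 2·0.76 = 3.520.
True-score variance = ρ_V + ρ_M + 2·0.76, so 0.895 = (0.69 + ρ_M + 1.52) / 3.520.
ρ_M = 0.895·3.520 − 0.69 − 1.52 = 0.940.

0.940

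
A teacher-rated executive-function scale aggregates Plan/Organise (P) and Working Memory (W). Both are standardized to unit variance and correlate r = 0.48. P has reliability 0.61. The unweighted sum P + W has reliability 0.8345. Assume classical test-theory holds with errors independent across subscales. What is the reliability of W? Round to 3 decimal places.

Var(P+W) = 2 + 2·0.48 = 2.960.
True-score variance = ρ_P + ρ_W + 2·0.48, so 0.8345 = (0.61 + ρ_W + 0.96) / 2.960.
ρ_W = 0.8345·2.960 − 0.61 − 0.96 = 0.900.

0.900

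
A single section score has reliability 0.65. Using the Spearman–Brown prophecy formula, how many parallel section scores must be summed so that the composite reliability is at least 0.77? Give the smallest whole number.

2

k ≥ ρ*(1−ρ₁)/(ρ₁(1−ρ*)) = 0.77·0.35 / (0.65·0.23) = 1.803.
Smallest integer k = 2.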